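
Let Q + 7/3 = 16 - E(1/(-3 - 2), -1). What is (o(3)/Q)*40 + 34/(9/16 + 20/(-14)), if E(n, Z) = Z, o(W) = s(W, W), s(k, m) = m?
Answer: -33158/1067 ≈ -31.076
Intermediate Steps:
o(W) = W
Q = 44/3 (Q = -7/3 + (16 - 1*(-1)) = -7/3 + (16 + 1) = -7/3 + 17 = 44/3 ≈ 14.667)
(o(3)/Q)*40 + 34/(9/16 + 20/(-14)) = (3/(44/3))*40 + 34/(9/16 + 20/(-14)) = (3*(3/44))*40 + 34/(9*(1/16) + 20*(-1/14)) = (9/44)*40 + 34/(9/16 - 10/7) = 90/11 + 34/(-97/112) = 90/11 + 34*(-112/97) = 90/11 - 3808/97 = -33158/1067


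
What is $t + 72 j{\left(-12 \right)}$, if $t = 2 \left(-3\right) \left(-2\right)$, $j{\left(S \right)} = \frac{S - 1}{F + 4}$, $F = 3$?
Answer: $- \frac{852}{7} \approx -121.71$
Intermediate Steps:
$j{\left(S \right)} = - \frac{1}{7} + \frac{S}{7}$ ($j{\left(S \right)} = \frac{S - 1}{3 + 4} = \frac{-1 + S}{7} = \left(-1 + S\right) \frac{1}{7} = - \frac{1}{7} + \frac{S}{7}$)
$t = 12$ ($t = \left(-6\right) \left(-2\right) = 12$)
$t + 72 j{\left(-12 \right)} = 12 + 72 \left(- \frac{1}{7} + \frac{1}{7} \left(-12\right)\right) = 12 + 72 \left(- \frac{1}{7} - \frac{12}{7}\right) = 12 + 72 \left(- \frac{13}{7}\right) = 12 - \frac{936}{7} = - \frac{852}{7}$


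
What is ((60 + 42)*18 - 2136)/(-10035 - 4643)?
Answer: 150/7339 ≈ 0.020439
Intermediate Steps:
((60 + 42)*18 - 2136)/(-10035 - 4643) = (102*18 - 2136)/(-14678) = (1836 - 2136)*(-1/14678) = -300*(-1/14678) = 150/7339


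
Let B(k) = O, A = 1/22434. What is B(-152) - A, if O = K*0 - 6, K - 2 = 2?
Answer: -134605/22434 ≈ -6.0000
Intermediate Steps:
A = 1/22434 ≈ 4.4575e-5
K = 4 (K = 2 + 2 = 4)
O = -6 (O = 4*0 - 6 = 0 - 6 = -6)
B(k) = -6
B(-152) - A = -6 - 1*1/22434 = -6 - 1/22434 = -134605/22434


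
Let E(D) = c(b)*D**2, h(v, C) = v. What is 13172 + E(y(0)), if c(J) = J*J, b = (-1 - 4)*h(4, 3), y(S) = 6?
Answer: 27572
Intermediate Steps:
b = -20 (b = (-1 - 4)*4 = -5*4 = -20)
c(J) = J**2
E(D) = 400*D**2 (E(D) = (-20)**2*D**2 = 400*D**2)
13172 + E(y(0)) = 13172 + 400*6**2 = 13172 + 400*36 = 13172 + 14400 = 27572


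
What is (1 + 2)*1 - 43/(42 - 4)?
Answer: 71/38 ≈ 1.8684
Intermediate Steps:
(1 + 2)*1 - 43/(42 - 4) = 3*1 - 43/38 = 3 - 43*1/38 = 3 - 43/38 = 71/38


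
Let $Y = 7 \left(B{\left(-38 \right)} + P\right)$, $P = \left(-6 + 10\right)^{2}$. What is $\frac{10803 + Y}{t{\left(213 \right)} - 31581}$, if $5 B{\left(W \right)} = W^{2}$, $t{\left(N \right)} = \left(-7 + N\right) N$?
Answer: $\frac{21561}{20495} \approx 1.052$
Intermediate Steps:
$t{\left(N \right)} = N \left(-7 + N\right)$
$P = 16$ ($P = 4^{2} = 16$)
$B{\left(W \right)} = \frac{W^{2}}{5}$
$Y = \frac{10668}{5}$ ($Y = 7 \left(\frac{\left(-38\right)^{2}}{5} + 16\right) = 7 \left(\frac{1}{5} \cdot 1444 + 16\right) = 7 \left(\frac{1444}{5} + 16\right) = 7 \cdot \frac{1524}{5} = \frac{10668}{5} \approx 2133.6$)
$\frac{10803 + Y}{t{\left(213 \right)} - 31581} = \frac{10803 + \frac{10668}{5}}{213 \left(-7 + 213\right) - 31581} = \frac{64683}{5 \left(213 \cdot 206 - 31581\right)} = \frac{64683}{5 \left(43878 - 31581\right)} = \frac{64683}{5 \cdot 12297} = \frac{64683}{5} \cdot \frac{1}{12297} = \frac{21561}{20495}$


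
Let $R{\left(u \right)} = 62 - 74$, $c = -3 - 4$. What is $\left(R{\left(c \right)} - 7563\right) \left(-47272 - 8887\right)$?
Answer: $425404425$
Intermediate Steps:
$c = -7$ ($c = -3 - 4 = -7$)
$R{\left(u \right)} = -12$
$\left(R{\left(c \right)} - 7563\right) \left(-47272 - 8887\right) = \left(-12 - 7563\right) \left(-47272 - 8887\right) = \left(-7575\right) \left(-56159\right) = 425404425$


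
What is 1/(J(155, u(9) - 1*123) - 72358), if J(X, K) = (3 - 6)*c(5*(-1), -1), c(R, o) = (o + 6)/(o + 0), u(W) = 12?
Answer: -1/72343 ≈ -1.3823e-5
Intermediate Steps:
c(R, o) = (6 + o)/o
J(X, K) = 15 (J(X, K) = (3 - 6)*((6 - 1)/(-1)) = -(-3)*5 = -3*(-5) = 15)
1/(J(155, u(9) - 1*123) - 72358) = 1/(15 - 72358) = 1/(-72343) = -1/72343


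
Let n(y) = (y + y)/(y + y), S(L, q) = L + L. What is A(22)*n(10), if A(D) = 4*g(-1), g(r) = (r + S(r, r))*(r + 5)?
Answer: -48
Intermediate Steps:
S(L, q) = 2*L
n(y) = 1 (n(y) = (2*y)/((2*y)) = (2*y)*(1/(2*y)) = 1)
g(r) = 3*r*(5 + r) (g(r) = (r + 2*r)*(r + 5) = (3*r)*(5 + r) = 3*r*(5 + r))
A(D) = -48 (A(D) = 4*(3*(-1)*(5 - 1)) = 4*(3*(-1)*4) = 4*(-12) = -48)
A(22)*n(10) = -48*1 = -48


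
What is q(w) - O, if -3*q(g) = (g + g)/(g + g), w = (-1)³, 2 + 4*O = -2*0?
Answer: ⅙ ≈ 0.16667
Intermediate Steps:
O = -½ (O = -½ + (-2*0)/4 = -½ + (¼)*0 = -½ + 0 = -½ ≈ -0.50000)
w = -1
q(g) = -⅓ (q(g) = -(g + g)/(3*(g + g)) = -2*g/(3*(2*g)) = -2*g*1/(2*g)/3 = -⅓*1 = -⅓)
q(w) - O = -⅓ - 1*(-½) = -⅓ + ½ = ⅙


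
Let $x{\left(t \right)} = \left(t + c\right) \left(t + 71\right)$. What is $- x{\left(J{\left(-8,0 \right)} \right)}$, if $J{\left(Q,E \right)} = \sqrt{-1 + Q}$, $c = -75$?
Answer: $5334 + 12 i \approx 5334.0 + 12.0 i$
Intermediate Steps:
$x{\left(t \right)} = \left(-75 + t\right) \left(71 + t\right)$ ($x{\left(t \right)} = \left(t - 75\right) \left(t + 71\right) = \left(-75 + t\right) \left(71 + t\right)$)
$- x{\left(J{\left(-8,0 \right)} \right)} = - (-5325 + \left(\sqrt{-1 - 8}\right)^{2} - 4 \sqrt{-1 - 8}) = - (-5325 + \left(\sqrt{-9}\right)^{2} - 4 \sqrt{-9}) = - (-5325 + \left(3 i\right)^{2} - 4 \cdot 3 i) = - (-5325 - 9 - 12 i) = - (-5334 - 12 i) = 5334 + 12 i$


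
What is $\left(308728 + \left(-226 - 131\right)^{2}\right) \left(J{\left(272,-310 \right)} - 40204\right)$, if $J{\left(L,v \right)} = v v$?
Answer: $24380549592$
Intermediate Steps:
$J{\left(L,v \right)} = v^{2}$
$\left(308728 + \left(-226 - 131\right)^{2}\right) \left(J{\left(272,-310 \right)} - 40204\right) = \left(308728 + \left(-226 - 131\right)^{2}\right) \left(\left(-310\right)^{2} - 40204\right) = \left(308728 + \left(-357\right)^{2}\right) \left(96100 - 40204\right) = \left(308728 + 127449\right) 55896 = 436177 \cdot 55896 = 24380549592$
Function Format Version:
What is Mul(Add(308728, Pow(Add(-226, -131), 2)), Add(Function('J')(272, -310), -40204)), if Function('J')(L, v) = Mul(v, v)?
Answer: 24380549592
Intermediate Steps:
Function('J')(L, v) = Pow(v, 2)
Mul(Add(308728, Pow(Add(-226, -131), 2)), Add(Function('J')(272, -310), -40204)) = Mul(Add(308728, Pow(Add(-226, -131), 2)), Add(Pow(-310, 2), -40204)) = Mul(Add(308728, Pow(-357, 2)), Add(96100, -40204)) = Mul(Add(308728, 127449), 55896) = Mul(436177, 55896) = 24380549592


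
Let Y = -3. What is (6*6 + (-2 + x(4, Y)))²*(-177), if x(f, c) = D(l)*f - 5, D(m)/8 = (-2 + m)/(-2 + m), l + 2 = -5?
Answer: -658617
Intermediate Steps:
l = -7 (l = -2 - 5 = -7)
D(m) = 8 (D(m) = 8*((-2 + m)/(-2 + m)) = 8*1 = 8)
x(f, c) = -5 + 8*f (x(f, c) = 8*f - 5 = -5 + 8*f)
(6*6 + (-2 + x(4, Y)))²*(-177) = (6*6 + (-2 + (-5 + 8*4)))²*(-177) = (36 + (-2 + (-5 + 32)))²*(-177) = (36 + (-2 + 27))²*(-177) = (36 + 25)²*(-177) = 61²*(-177) = 3721*(-177) = -658617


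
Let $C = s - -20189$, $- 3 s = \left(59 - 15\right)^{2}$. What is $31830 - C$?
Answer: $\frac{36859}{3} \approx 12286.0$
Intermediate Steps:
$s = - \frac{1936}{3}$ ($s = - \frac{\left(59 - 15\right)^{2}}{3} = - \frac{44^{2}}{3} = \left(- \frac{1}{3}\right) 1936 = - \frac{1936}{3} \approx -645.33$)
$C = \frac{58631}{3}$ ($C = - \frac{1936}{3} - -20189 = - \frac{1936}{3} + 20189 = \frac{58631}{3} \approx 19544.0$)
$31830 - C = 31830 - \frac{58631}{3} = \frac{36859}{3}$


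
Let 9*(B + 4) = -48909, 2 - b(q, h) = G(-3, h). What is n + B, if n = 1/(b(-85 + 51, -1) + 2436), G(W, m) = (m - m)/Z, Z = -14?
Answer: -39775967/7314 ≈ -5438.3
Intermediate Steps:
G(W, m) = 0 (G(W, m) = (m - m)/(-14) = 0*(-1/14) = 0)
b(q, h) = 2 (b(q, h) = 2 - 1*0 = 2 + 0 = 2)
B = -16315/3 (B = -4 + (1/9)*(-48909) = -4 - 16303/3 = -16315/3 ≈ -5438.3)
n = 1/2438 (n = 1/(2 + 2436) = 1/2438 ≈ 0.00041017)
n + B = 1/2438 - 16315/3 = -39775967/7314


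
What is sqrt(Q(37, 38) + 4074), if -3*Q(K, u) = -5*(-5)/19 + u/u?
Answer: sqrt(13233918)/57 ≈ 63.822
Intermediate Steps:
Q(K, u) = -44/57 (Q(K, u) = -(-5*(-5)/19 + u/u)/3 = -(25*(1/19) + 1)/3 = -(25/19 + 1)/3 = -1/3*44/19 = -44/57)
sqrt(Q(37, 38) + 4074) = sqrt(-44/57 + 4074) = sqrt(232174/57) = sqrt(13233918)/57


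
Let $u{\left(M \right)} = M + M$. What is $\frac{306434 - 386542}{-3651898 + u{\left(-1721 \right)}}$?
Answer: $\frac{20027}{913835} \approx 0.021915$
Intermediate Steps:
$u{\left(M \right)} = 2 M$
$\frac{306434 - 386542}{-3651898 + u{\left(-1721 \right)}} = \frac{306434 - 386542}{-3651898 + 2 \left(-1721\right)} = - \frac{80108}{-3651898 - 3442} = - \frac{80108}{-3655340} = \left(-80108\right) \left(- \frac{1}{3655340}\right) = \frac{20027}{913835}$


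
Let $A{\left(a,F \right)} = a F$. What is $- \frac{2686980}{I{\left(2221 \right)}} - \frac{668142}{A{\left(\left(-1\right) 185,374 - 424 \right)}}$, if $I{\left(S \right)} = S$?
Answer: $- \frac{13169254191}{10272125} \approx -1282.0$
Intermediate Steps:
$A{\left(a,F \right)} = F a$
$- \frac{2686980}{I{\left(2221 \right)}} - \frac{668142}{A{\left(\left(-1\right) 185,374 - 424 \right)}} = - \frac{2686980}{2221} - \frac{668142}{\left(374 - 424\right) \left(\left(-1\right) 185\right)} = \left(-2686980\right) \frac{1}{2221} - \frac{668142}{\left(374 - 424\right) \left(-185\right)} = - \frac{2686980}{2221} - \frac{668142}{\left(-50\right) \left(-185\right)} = - \frac{2686980}{2221} - \frac{668142}{9250} = - \frac{2686980}{2221} - \frac{334071}{4625} = - \frac{13169254191}{10272125}$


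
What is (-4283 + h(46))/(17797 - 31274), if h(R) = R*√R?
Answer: 4283/13477 - 46*√46/13477 ≈ 0.29465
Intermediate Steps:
h(R) = R^(3/2)
(-4283 + h(46))/(17797 - 31274) = (-4283 + 46^(3/2))/(17797 - 31274) = (-4283 + 46*√46)/(-13477) = (-4283 + 46*√46)*(-1/13477) = 4283/13477 - 46*√46/13477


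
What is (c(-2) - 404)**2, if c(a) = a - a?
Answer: 163216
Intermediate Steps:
c(a) = 0
(c(-2) - 404)**2 = (0 - 404)**2 = (-404)**2 = 163216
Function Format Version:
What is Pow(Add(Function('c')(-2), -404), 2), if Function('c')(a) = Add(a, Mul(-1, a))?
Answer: 163216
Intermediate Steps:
Function('c')(a) = 0
Pow(Add(Function('c')(-2), -404), 2) = Pow(Add(0, -404), 2) = Pow(-404, 2) = 163216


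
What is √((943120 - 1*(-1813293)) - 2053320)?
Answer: √703093 ≈ 838.51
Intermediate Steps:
√((943120 - 1*(-1813293)) - 2053320) = √((943120 + 1813293) - 2053320) = √(2756413 - 2053320) = √703093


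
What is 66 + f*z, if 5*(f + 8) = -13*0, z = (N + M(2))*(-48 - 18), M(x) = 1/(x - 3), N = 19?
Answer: 9570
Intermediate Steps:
M(x) = 1/(-3 + x)
z = -1188 (z = (19 + 1/(-3 + 2))*(-48 - 18) = (19 + 1/(-1))*(-66) = (19 - 1)*(-66) = 18*(-66) = -1188)
f = -8 (f = -8 + (-13*0)/5 = -8 + (⅕)*0 = -8 + 0 = -8)
66 + f*z = 66 - 8*(-1188) = 66 + 9504 = 9570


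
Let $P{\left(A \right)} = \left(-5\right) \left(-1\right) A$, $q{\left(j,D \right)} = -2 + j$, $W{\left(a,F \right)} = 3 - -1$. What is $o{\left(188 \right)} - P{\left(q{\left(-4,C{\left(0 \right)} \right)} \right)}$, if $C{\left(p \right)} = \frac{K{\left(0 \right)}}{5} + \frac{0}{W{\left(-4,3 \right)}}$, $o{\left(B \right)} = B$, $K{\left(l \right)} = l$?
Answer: $218$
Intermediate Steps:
$W{\left(a,F \right)} = 4$ ($W{\left(a,F \right)} = 3 + 1 = 4$)
$C{\left(p \right)} = 0$ ($C{\left(p \right)} = \frac{0}{5} + \frac{0}{4} = 0 \cdot \frac{1}{5} + 0 \cdot \frac{1}{4} = 0 + 0 = 0$)
$P{\left(A \right)} = 5 A$
$o{\left(188 \right)} - P{\left(q{\left(-4,C{\left(0 \right)} \right)} \right)} = 188 - 5 \left(-2 - 4\right) = 188 - 5 \left(-6\right) = 188 - -30 = 188 + 30 = 218$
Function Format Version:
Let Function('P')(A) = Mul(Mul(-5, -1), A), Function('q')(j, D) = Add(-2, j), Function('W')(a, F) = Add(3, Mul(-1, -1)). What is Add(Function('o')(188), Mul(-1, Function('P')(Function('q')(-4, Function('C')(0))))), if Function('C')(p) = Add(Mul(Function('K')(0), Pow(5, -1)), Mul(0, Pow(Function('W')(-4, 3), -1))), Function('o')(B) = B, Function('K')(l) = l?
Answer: 218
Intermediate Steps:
Function('W')(a, F) = 4 (Function('W')(a, F) = Add(3, 1) = 4)
Function('C')(p) = 0 (Function('C')(p) = Add(Mul(0, Pow(5, -1)), Mul(0, Pow(4, -1))) = Add(Mul(0, Rational(1, 5)), Mul(0, Rational(1, 4))) = Add(0, 0) = 0)
Function('P')(A) = Mul(5, A)
Add(Function('o')(188), Mul(-1, Function('P')(Function('q')(-4, Function('C')(0))))) = Add(188, Mul(-1, Mul(5, Add(-2, -4)))) = Add(188, Mul(-1, Mul(5, -6))) = Add(188, Mul(-1, -30)) = Add(188, 30) = 218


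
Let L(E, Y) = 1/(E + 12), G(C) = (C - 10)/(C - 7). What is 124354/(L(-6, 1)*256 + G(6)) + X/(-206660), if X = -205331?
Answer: 3856286963/1446620 ≈ 2665.7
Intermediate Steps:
G(C) = (-10 + C)/(-7 + C)
L(E, Y) = 1/(12 + E)
124354/(L(-6, 1)*256 + G(6)) + X/(-206660) = 124354/(256/(12 - 6) + (-10 + 6)/(-7 + 6)) - 205331/(-206660) = 124354/(256/6 - 4/(-1)) - 205331*(-1/206660) = 124354/((⅙)*256 - 1*(-4)) + 205331/206660 = 124354/(128/3 + 4) + 205331/206660 = 124354/(140/3) + 205331/206660 = 124354*(3/140) + 205331/206660 = 186531/70 + 205331/206660 = 3856286963/1446620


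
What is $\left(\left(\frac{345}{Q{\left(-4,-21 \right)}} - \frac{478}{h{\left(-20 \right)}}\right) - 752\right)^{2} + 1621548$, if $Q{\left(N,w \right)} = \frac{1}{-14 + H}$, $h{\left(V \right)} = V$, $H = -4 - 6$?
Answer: $\frac{8276741361}{100} \approx 8.2767 \cdot 10^{7}$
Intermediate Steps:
$H = -10$ ($H = -4 - 6 = -10$)
$Q{\left(N,w \right)} = - \frac{1}{24}$ ($Q{\left(N,w \right)} = \frac{1}{-14 - 10} = \frac{1}{-24} = - \frac{1}{24}$)
$\left(\left(\frac{345}{Q{\left(-4,-21 \right)}} - \frac{478}{h{\left(-20 \right)}}\right) - 752\right)^{2} + 1621548 = \left(\left(\frac{345}{- \frac{1}{24}} - \frac{478}{-20}\right) - 752\right)^{2} + 1621548 = \left(\left(345 \left(-24\right) - - \frac{239}{10}\right) - 752\right)^{2} + 1621548 = \left(\left(-8280 + \frac{239}{10}\right) - 752\right)^{2} + 1621548 = \left(- \frac{82561}{10} - 752\right)^{2} + 1621548 = \left(- \frac{90081}{10}\right)^{2} + 1621548 = \frac{8114586561}{100} + 1621548 = \frac{8276741361}{100}$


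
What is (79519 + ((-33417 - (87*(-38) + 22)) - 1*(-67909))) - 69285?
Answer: 48010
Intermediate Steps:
(79519 + ((-33417 - (87*(-38) + 22)) - 1*(-67909))) - 69285 = (79519 + ((-33417 - (-3306 + 22)) + 67909)) - 69285 = (79519 + ((-33417 - 1*(-3284)) + 67909)) - 69285 = (79519 + ((-33417 + 3284) + 67909)) - 69285 = (79519 + (-30133 + 67909)) - 69285 = (79519 + 37776) - 69285 = 117295 - 69285 = 48010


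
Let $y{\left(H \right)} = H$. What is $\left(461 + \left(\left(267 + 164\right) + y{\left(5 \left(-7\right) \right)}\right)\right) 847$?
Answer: $725879$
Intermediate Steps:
$\left(461 + \left(\left(267 + 164\right) + y{\left(5 \left(-7\right) \right)}\right)\right) 847 = \left(461 + \left(\left(267 + 164\right) + 5 \left(-7\right)\right)\right) 847 = \left(461 + \left(431 - 35\right)\right) 847 = \left(461 + 396\right) 847 = 857 \cdot 847 = 725879$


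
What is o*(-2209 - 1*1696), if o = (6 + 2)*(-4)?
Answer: 124960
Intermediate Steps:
o = -32 (o = 8*(-4) = -32)
o*(-2209 - 1*1696) = -32*(-2209 - 1*1696) = -32*(-2209 - 1696) = -32*(-3905) = 124960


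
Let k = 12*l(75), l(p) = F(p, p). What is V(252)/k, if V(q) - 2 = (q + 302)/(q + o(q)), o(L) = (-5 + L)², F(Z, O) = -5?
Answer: -30769/918915 ≈ -0.033484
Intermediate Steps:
l(p) = -5
V(q) = 2 + (302 + q)/(q + (-5 + q)²) (V(q) = 2 + (q + 302)/(q + (-5 + q)²) = 2 + (302 + q)/(q + (-5 + q)²))
k = -60 (k = 12*(-5) = -60)
V(252)/k = ((302 + 2*(-5 + 252)² + 3*252)/(252 + (-5 + 252)²))/(-60) = ((302 + 2*247² + 756)/(252 + 247²))*(-1/60) = ((302 + 2*61009 + 756)/(252 + 61009))*(-1/60) = ((302 + 122018 + 756)/61261)*(-1/60) = ((1/61261)*123076)*(-1/60) = (123076/61261)*(-1/60) = -30769/918915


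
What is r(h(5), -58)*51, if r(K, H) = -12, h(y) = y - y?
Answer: -612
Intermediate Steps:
h(y) = 0
r(h(5), -58)*51 = -12*51 = -612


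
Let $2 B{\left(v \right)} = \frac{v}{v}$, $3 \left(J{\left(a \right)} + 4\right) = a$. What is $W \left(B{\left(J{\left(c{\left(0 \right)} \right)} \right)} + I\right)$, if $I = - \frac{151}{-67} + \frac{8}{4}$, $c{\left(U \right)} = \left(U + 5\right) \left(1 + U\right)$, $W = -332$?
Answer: $- \frac{105742}{67} \approx -1578.2$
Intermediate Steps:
$c{\left(U \right)} = \left(1 + U\right) \left(5 + U\right)$ ($c{\left(U \right)} = \left(5 + U\right) \left(1 + U\right) = \left(1 + U\right) \left(5 + U\right)$)
$I = \frac{285}{67}$ ($I = \left(-151\right) \left(- \frac{1}{67}\right) + 8 \cdot \frac{1}{4} = \frac{151}{67} + 2 = \frac{285}{67} \approx 4.2537$)
$J{\left(a \right)} = -4 + \frac{a}{3}$
$B{\left(v \right)} = \frac{1}{2}$ ($B{\left(v \right)} = \frac{v \frac{1}{v}}{2} = \frac{1}{2} \cdot 1 = \frac{1}{2}$)
$W \left(B{\left(J{\left(c{\left(0 \right)} \right)} \right)} + I\right) = - 332 \left(\frac{1}{2} + \frac{285}{67}\right) = \left(-332\right) \frac{637}{134} = - \frac{105742}{67}$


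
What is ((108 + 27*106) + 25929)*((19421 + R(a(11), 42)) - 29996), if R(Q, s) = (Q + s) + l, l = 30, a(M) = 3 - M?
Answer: -303757389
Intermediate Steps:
R(Q, s) = 30 + Q + s (R(Q, s) = (Q + s) + 30 = 30 + Q + s)
((108 + 27*106) + 25929)*((19421 + R(a(11), 42)) - 29996) = ((108 + 27*106) + 25929)*((19421 + (30 + (3 - 1*11) + 42)) - 29996) = ((108 + 2862) + 25929)*((19421 + (30 + (3 - 11) + 42)) - 29996) = (2970 + 25929)*((19421 + (30 - 8 + 42)) - 29996) = 28899*((19421 + 64) - 29996) = 28899*(19485 - 29996) = 28899*(-10511) = -303757389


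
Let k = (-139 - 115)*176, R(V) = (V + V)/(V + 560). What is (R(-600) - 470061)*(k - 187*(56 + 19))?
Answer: 27604450599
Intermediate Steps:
R(V) = 2*V/(560 + V) (R(V) = (2*V)/(560 + V) = 2*V/(560 + V))
k = -44704 (k = -254*176 = -44704)
(R(-600) - 470061)*(k - 187*(56 + 19)) = (2*(-600)/(560 - 600) - 470061)*(-44704 - 187*(56 + 19)) = (2*(-600)/(-40) - 470061)*(-44704 - 187*75) = (2*(-600)*(-1/40) - 470061)*(-44704 - 14025) = (30 - 470061)*(-58729) = -470031*(-58729) = 27604450599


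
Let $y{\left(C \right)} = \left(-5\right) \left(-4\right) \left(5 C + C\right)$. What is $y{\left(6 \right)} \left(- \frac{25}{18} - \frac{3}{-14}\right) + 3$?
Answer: $- \frac{5899}{7} \approx -842.71$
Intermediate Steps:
$y{\left(C \right)} = 120 C$ ($y{\left(C \right)} = 20 \cdot 6 C = 120 C$)
$y{\left(6 \right)} \left(- \frac{25}{18} - \frac{3}{-14}\right) + 3 = 120 \cdot 6 \left(- \frac{25}{18} - \frac{3}{-14}\right) + 3 = 720 \left(\left(-25\right) \frac{1}{18} - - \frac{3}{14}\right) + 3 = 720 \left(- \frac{25}{18} + \frac{3}{14}\right) + 3 = 720 \left(- \frac{74}{63}\right) + 3 = - \frac{5920}{7} + 3 = - \frac{5899}{7}$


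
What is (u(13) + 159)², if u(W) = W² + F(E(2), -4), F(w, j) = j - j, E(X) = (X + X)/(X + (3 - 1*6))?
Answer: 107584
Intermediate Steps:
E(X) = 2*X/(-3 + X) (E(X) = (2*X)/(X + (3 - 6)) = (2*X)/(X - 3) = (2*X)/(-3 + X) = 2*X/(-3 + X))
F(w, j) = 0
u(W) = W² (u(W) = W² + 0 = W²)
(u(13) + 159)² = (13² + 159)² = (169 + 159)² = 328² = 107584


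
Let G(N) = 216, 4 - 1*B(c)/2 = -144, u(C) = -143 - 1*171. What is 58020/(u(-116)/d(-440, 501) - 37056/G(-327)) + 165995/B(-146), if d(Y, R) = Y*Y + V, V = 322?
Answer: 9864174041935/44313922312 ≈ 222.60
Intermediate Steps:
u(C) = -314 (u(C) = -143 - 171 = -314)
B(c) = 296 (B(c) = 8 - 2*(-144) = 8 + 288 = 296)
d(Y, R) = 322 + Y² (d(Y, R) = Y*Y + 322 = Y² + 322 = 322 + Y²)
58020/(u(-116)/d(-440, 501) - 37056/G(-327)) + 165995/B(-146) = 58020/(-314/(322 + (-440)²) - 37056/216) + 165995/296 = 58020/(-314/(322 + 193600) - 37056*1/216) + 165995*(1/296) = 58020/(-314/193922 - 1544/9) + 165995/296 = 58020/(-314*1/193922 - 1544/9) + 165995/296 = 58020/(-157/96961 - 1544/9) + 165995/296 = 58020/(-149709197/872649) + 165995/296 = 58020*(-872649/149709197) + 165995/296 = -50631094980/149709197 + 165995/296 = 9864174041935/44313922312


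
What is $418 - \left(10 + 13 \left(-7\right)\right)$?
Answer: $499$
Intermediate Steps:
$418 - \left(10 + 13 \left(-7\right)\right) = 418 - \left(10 - 91\right) = 418 - -81 = 418 + 81 = 499$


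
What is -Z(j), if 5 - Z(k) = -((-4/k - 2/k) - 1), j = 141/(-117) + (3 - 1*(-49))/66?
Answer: -3290/179 ≈ -18.380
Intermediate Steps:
j = -179/429 (j = 141*(-1/117) + (3 + 49)*(1/66) = -47/39 + 52*(1/66) = -47/39 + 26/33 = -179/429 ≈ -0.41725)
Z(k) = 4 - 6/k (Z(k) = 5 - (-1)*((-4/k - 2/k) - 1) = 5 - (-1)*(-6/k - 1) = 5 - (-1)*(-1 - 6/k) = 5 - (1 + 6/k) = 5 + (-1 - 6/k) = 4 - 6/k)
-Z(j) = -(4 - 6/(-179/429)) = -(4 - 6*(-429/179)) = -(4 + 2574/179) = -1*3290/179 = -3290/179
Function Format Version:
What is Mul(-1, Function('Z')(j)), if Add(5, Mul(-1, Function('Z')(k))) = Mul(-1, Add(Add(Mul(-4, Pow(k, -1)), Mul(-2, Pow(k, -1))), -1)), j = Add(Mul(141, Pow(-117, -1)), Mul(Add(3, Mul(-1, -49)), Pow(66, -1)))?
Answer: Rational(-3290, 179) ≈ -18.380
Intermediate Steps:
j = Rational(-179, 429) (j = Add(Mul(141, Rational(-1, 117)), Mul(Add(3, 49), Rational(1, 66))) = Add(Rational(-47, 39), Mul(52, Rational(1, 66))) = Add(Rational(-47, 39), Rational(26, 33)) = Rational(-179, 429) ≈ -0.41725)
Function('Z')(k) = Add(4, Mul(-6, Pow(k, -1))) (Function('Z')(k) = Add(5, Mul(-1, Mul(-1, Add(Add(Mul(-4, Pow(k, -1)), Mul(-2, Pow(k, -1))), -1)))) = Add(5, Mul(-1, Mul(-1, Add(Mul(-6, Pow(k, -1)), -1)))) = Add(5, Mul(-1, Mul(-1, Add(-1, Mul(-6, Pow(k, -1)))))) = Add(5, Mul(-1, Add(1, Mul(6, Pow(k, -1))))) = Add(5, Add(-1, Mul(-6, Pow(k, -1)))) = Add(4, Mul(-6, Pow(k, -1))))
Mul(-1, Function('Z')(j)) = Mul(-1, Add(4, Mul(-6, Pow(Rational(-179, 429), -1)))) = Mul(-1, Add(4, Mul(-6, Rational(-429, 179)))) = Mul(-1, Add(4, Rational(2574, 179))) = Mul(-1, Rational(3290, 179)) = Rational(-3290, 179)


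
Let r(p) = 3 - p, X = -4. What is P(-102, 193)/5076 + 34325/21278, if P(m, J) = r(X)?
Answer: 87191323/54003564 ≈ 1.6145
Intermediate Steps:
P(m, J) = 7 (P(m, J) = 3 - 1*(-4) = 3 + 4 = 7)
P(-102, 193)/5076 + 34325/21278 = 7/5076 + 34325/21278 = 87191323/54003564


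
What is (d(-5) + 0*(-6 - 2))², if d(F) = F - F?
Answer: 0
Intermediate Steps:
d(F) = 0
(d(-5) + 0*(-6 - 2))² = (0 + 0*(-6 - 2))² = (0 + 0*(-8))² = (0 + 0)² = 0² = 0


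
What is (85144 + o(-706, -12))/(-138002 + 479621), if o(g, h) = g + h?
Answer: 28142/113873 ≈ 0.24713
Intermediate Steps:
(85144 + o(-706, -12))/(-138002 + 479621) = (85144 + (-706 - 12))/(-138002 + 479621) = (85144 - 718)/341619 = 84426*(1/341619) = 28142/113873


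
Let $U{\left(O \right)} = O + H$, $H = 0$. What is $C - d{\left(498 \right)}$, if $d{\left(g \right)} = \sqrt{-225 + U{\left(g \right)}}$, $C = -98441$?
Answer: $-98441 - \sqrt{273} \approx -98458.0$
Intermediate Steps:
$U{\left(O \right)} = O$ ($U{\left(O \right)} = O + 0 = O$)
$d{\left(g \right)} = \sqrt{-225 + g}$
$C - d{\left(498 \right)} = -98441 - \sqrt{-225 + 498} = -98441 - \sqrt{273}$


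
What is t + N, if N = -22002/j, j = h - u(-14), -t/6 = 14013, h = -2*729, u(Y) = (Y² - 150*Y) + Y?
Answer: -157214859/1870 ≈ -84072.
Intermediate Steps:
u(Y) = Y² - 149*Y
h = -1458
t = -84078 (t = -6*14013 = -84078)
j = -3740 (j = -1458 - (-14)*(-149 - 14) = -1458 - (-14)*(-163) = -1458 - 1*2282 = -1458 - 2282 = -3740)
N = 11001/1870 (N = -22002/(-3740) = -22002*(-1/3740) = 11001/1870 ≈ 5.8829)
t + N = -84078 + 11001/1870 = -157214859/1870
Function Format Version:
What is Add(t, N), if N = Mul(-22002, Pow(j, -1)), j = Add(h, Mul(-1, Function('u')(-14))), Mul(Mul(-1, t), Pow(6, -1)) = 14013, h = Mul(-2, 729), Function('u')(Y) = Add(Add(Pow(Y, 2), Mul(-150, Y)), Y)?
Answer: Rational(-157214859, 1870) ≈ -84072.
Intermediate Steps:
Function('u')(Y) = Add(Pow(Y, 2), Mul(-149, Y))
h = -1458
t = -84078 (t = Mul(-6, 14013) = -84078)
j = -3740 (j = Add(-1458, Mul(-1, Mul(-14, Add(-149, -14)))) = Add(-1458, Mul(-1, Mul(-14, -163))) = Add(-1458, Mul(-1, 2282)) = Add(-1458, -2282) = -3740)
N = Rational(11001, 1870) (N = Mul(-22002, Pow(-3740, -1)) = Mul(-22002, Rational(-1, 3740)) = Rational(11001, 1870) ≈ 5.8829)
Add(t, N) = Add(-84078, Rational(11001, 1870)) = Rational(-157214859, 1870)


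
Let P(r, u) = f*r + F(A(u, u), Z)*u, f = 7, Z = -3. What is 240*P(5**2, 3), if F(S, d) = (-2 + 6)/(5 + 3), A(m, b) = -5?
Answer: 42360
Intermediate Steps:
F(S, d) = 1/2 (F(S, d) = 4/8 = 4*(1/8) = 1/2)
P(r, u) = u/2 + 7*r (P(r, u) = 7*r + u/2 = u/2 + 7*r)
240*P(5**2, 3) = 240*((1/2)*3 + 7*5**2) = 240*(3/2 + 7*25) = 240*(3/2 + 175) = 240*(353/2) = 42360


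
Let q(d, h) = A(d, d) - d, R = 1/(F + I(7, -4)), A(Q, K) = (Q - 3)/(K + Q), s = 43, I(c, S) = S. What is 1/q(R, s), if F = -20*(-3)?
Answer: -56/4677 ≈ -0.011973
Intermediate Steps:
F = 60
A(Q, K) = (-3 + Q)/(K + Q)
R = 1/56 (R = 1/(60 - 4) = 1/56 ≈ 0.017857)
q(d, h) = -d + (-3 + d)/(2*d) (q(d, h) = (-3 + d)/(d + d) - d = (-3 + d)/((2*d)) - d = (1/(2*d))*(-3 + d) - d = (-3 + d)/(2*d) - d = -d + (-3 + d)/(2*d))
1/q(R, s) = 1/(1/2 - 1*1/56 - 3/(2*1/56)) = 1/(1/2 - 1/56 - 3/2*56) = 1/(1/2 - 1/56 - 84) = 1/(-4677/56) = -56/4677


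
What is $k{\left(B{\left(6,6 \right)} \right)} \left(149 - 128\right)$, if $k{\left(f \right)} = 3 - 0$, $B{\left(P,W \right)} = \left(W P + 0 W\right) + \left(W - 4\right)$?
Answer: $63$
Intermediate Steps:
$B{\left(P,W \right)} = -4 + W + P W$ ($B{\left(P,W \right)} = \left(P W + 0\right) + \left(-4 + W\right) = P W + \left(-4 + W\right) = -4 + W + P W$)
$k{\left(f \right)} = 3$ ($k{\left(f \right)} = 3 + 0 = 3$)
$k{\left(B{\left(6,6 \right)} \right)} \left(149 - 128\right) = 3 \left(149 - 128\right) = 3 \cdot 21 = 63$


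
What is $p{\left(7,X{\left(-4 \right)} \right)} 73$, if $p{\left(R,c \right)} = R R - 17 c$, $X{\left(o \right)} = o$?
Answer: $8541$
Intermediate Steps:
$p{\left(R,c \right)} = R^{2} - 17 c$
$p{\left(7,X{\left(-4 \right)} \right)} 73 = \left(7^{2} - -68\right) 73 = \left(49 + 68\right) 73 = 117 \cdot 73 = 8541$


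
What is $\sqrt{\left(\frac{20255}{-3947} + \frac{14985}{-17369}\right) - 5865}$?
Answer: $\frac{i \sqrt{27592786200829416655}}{68555443} \approx 76.622 i$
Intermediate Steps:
$\sqrt{\left(\frac{20255}{-3947} + \frac{14985}{-17369}\right) - 5865} = \sqrt{\left(20255 \left(- \frac{1}{3947}\right) + 14985 \left(- \frac{1}{17369}\right)\right) - 5865} = \sqrt{\left(- \frac{20255}{3947} - \frac{14985}{17369}\right) - 5865} = \sqrt{- \frac{410954890}{68555443} - 5865} = \sqrt{- \frac{402488628085}{68555443}} = \frac{i \sqrt{27592786200829416655}}{68555443}$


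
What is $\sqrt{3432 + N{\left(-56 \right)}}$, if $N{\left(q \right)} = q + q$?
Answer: $2 \sqrt{830} \approx 57.619$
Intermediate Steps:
$N{\left(q \right)} = 2 q$
$\sqrt{3432 + N{\left(-56 \right)}} = \sqrt{3432 + 2 \left(-56\right)} = \sqrt{3432 - 112} = \sqrt{3320} = 2 \sqrt{830}$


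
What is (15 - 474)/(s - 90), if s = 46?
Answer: 459/44 ≈ 10.432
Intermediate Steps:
(15 - 474)/(s - 90) = (15 - 474)/(46 - 90) = -459/(-44) = -459*(-1/44) = 459/44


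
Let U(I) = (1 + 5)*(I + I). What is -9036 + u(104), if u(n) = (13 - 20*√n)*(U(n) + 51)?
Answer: 7851 - 51960*√26 ≈ -2.5709e+5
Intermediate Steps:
U(I) = 12*I (U(I) = 6*(2*I) = 12*I)
u(n) = (13 - 20*√n)*(51 + 12*n) (u(n) = (13 - 20*√n)*(12*n + 51) = (13 - 20*√n)*(51 + 12*n))
-9036 + u(104) = -9036 + (663 - 2040*√26 - 49920*√26 + 156*104) = -9036 + (663 - 2040*√26 - 49920*√26 + 16224) = -9036 + (16887 - 51960*√26) = 7851 - 51960*√26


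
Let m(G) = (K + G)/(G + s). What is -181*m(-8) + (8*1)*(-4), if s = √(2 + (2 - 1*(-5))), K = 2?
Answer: -1246/5 ≈ -249.20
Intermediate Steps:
s = 3 (s = √(2 + (2 + 5)) = √(2 + 7) = √9 = 3)
m(G) = (2 + G)/(3 + G) (m(G) = (2 + G)/(G + 3) = (2 + G)/(3 + G))
-181*m(-8) + (8*1)*(-4) = -181*(2 - 8)/(3 - 8) + (8*1)*(-4) = -181*(-6)/(-5) + 8*(-4) = -(-181)*(-6)/5 - 32 = -181*6/5 - 32 = -1086/5 - 32 = -1246/5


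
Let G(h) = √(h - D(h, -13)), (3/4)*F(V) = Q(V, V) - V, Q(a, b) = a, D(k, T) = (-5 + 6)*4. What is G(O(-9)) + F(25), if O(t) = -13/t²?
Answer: I*√337/9 ≈ 2.0397*I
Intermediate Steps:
D(k, T) = 4 (D(k, T) = 1*4 = 4)
F(V) = 0 (F(V) = 4*(V - V)/3 = (4/3)*0 = 0)
O(t) = -13/t²
G(h) = √(-4 + h) (G(h) = √(h - 1*4) = √(h - 4) = √(-4 + h))
G(O(-9)) + F(25) = √(-4 - 13/(-9)²) + 0 = √(-4 - 13*1/81) + 0 = √(-4 - 13/81) + 0 = √(-337/81) + 0 = I*√337/9 + 0 = I*√337/9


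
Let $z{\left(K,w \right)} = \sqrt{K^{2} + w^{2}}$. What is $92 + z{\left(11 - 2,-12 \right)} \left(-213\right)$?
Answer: $-3103$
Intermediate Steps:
$92 + z{\left(11 - 2,-12 \right)} \left(-213\right) = 92 + \sqrt{\left(11 - 2\right)^{2} + \left(-12\right)^{2}} \left(-213\right) = 92 + \sqrt{9^{2} + 144} \left(-213\right) = 92 + \sqrt{81 + 144} \left(-213\right) = 92 + \sqrt{225} \left(-213\right) = 92 + 15 \left(-213\right) = 92 - 3195 = -3103$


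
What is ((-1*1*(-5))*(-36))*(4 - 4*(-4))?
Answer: -3600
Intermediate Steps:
((-1*1*(-5))*(-36))*(4 - 4*(-4)) = (-1*(-5)*(-36))*(4 + 16) = (5*(-36))*20 = -180*20 = -3600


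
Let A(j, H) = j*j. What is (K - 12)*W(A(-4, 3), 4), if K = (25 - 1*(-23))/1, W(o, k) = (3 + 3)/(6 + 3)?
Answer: 24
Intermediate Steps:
A(j, H) = j²
W(o, k) = ⅔ (W(o, k) = 6/9 = 6*(⅑) = ⅔)
K = 48 (K = (25 + 23)*1 = 48*1 = 48)
(K - 12)*W(A(-4, 3), 4) = (48 - 12)*(⅔) = 36*(⅔) = 24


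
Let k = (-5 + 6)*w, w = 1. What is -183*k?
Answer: -183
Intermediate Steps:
k = 1 (k = (-5 + 6)*1 = 1*1 = 1)
-183*k = -183*1 = -183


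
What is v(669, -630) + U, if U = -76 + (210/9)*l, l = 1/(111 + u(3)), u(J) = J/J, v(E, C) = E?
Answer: 14237/24 ≈ 593.21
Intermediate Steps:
u(J) = 1
l = 1/112 (l = 1/(111 + 1) = 1/112 ≈ 0.0089286)
U = -1819/24 (U = -76 + (210/9)*(1/112) = -76 + (210*(⅑))*(1/112) = -76 + (70/3)*(1/112) = -76 + 5/24 = -1819/24 ≈ -75.792)
v(669, -630) + U = 669 - 1819/24 = 14237/24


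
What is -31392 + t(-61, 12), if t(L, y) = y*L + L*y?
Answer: -32856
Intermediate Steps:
t(L, y) = 2*L*y (t(L, y) = L*y + L*y = 2*L*y)
-31392 + t(-61, 12) = -31392 + 2*(-61)*12 = -31392 - 1464 = -32856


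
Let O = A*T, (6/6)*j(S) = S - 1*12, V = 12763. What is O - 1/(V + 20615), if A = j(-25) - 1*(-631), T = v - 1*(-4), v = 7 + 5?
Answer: 317224511/33378 ≈ 9504.0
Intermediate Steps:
v = 12
T = 16 (T = 12 - 1*(-4) = 12 + 4 = 16)
j(S) = -12 + S (j(S) = S - 1*12 = S - 12 = -12 + S)
A = 594 (A = (-12 - 25) - 1*(-631) = -37 + 631 = 594)
O = 9504 (O = 594*16 = 9504)
O - 1/(V + 20615) = 9504 - 1/(12763 + 20615) = 9504 - 1/33378 = 317224511/33378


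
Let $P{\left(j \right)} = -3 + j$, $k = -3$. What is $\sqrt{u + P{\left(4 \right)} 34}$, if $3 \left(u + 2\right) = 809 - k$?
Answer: $\frac{2 \sqrt{681}}{3} \approx 17.397$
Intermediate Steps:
$u = \frac{806}{3}$ ($u = -2 + \frac{809 - -3}{3} = -2 + \frac{809 + 3}{3} = -2 + \frac{1}{3} \cdot 812 = -2 + \frac{812}{3} = \frac{806}{3} \approx 268.67$)
$\sqrt{u + P{\left(4 \right)} 34} = \sqrt{\frac{806}{3} + \left(-3 + 4\right) 34} = \sqrt{\frac{806}{3} + 1 \cdot 34} = \sqrt{\frac{806}{3} + 34} = \sqrt{\frac{908}{3}} = \frac{2 \sqrt{681}}{3}$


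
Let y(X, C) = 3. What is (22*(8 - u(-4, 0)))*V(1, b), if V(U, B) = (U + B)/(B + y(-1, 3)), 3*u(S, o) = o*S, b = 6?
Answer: 1232/9 ≈ 136.89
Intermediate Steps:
u(S, o) = S*o/3 (u(S, o) = (o*S)/3 = (S*o)/3 = S*o/3)
V(U, B) = (B + U)/(3 + B) (V(U, B) = (U + B)/(B + 3) = (B + U)/(3 + B))
(22*(8 - u(-4, 0)))*V(1, b) = (22*(8 - (-4)*0/3))*((6 + 1)/(3 + 6)) = (22*(8 - 1*0))*(7/9) = (22*(8 + 0))*((⅑)*7) = (22*8)*(7/9) = 176*(7/9) = 1232/9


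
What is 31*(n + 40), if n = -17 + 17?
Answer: 1240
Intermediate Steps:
n = 0
31*(n + 40) = 31*(0 + 40) = 31*40 = 1240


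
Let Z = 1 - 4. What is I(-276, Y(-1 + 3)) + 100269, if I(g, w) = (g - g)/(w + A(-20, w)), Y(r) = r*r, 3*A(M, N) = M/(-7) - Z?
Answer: 100269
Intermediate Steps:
Z = -3
A(M, N) = 1 - M/21 (A(M, N) = (M/(-7) - 1*(-3))/3 = (M*(-1/7) + 3)/3 = (-M/7 + 3)/3 = (3 - M/7)/3 = 1 - M/21)
Y(r) = r**2
I(g, w) = 0 (I(g, w) = (g - g)/(w + (1 - 1/21*(-20))) = 0/(w + (1 + 20/21)) = 0/(w + 41/21) = 0/(41/21 + w) = 0)
I(-276, Y(-1 + 3)) + 100269 = 0 + 100269 = 100269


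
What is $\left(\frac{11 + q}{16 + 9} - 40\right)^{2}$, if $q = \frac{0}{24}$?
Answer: $\frac{978121}{625} \approx 1565.0$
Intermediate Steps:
$q = 0$ ($q = 0 \cdot \frac{1}{24} = 0$)
$\left(\frac{11 + q}{16 + 9} - 40\right)^{2} = \left(\frac{11 + 0}{16 + 9} - 40\right)^{2} = \left(\frac{11}{25} - 40\right)^{2} = \left(- \frac{989}{25}\right)^{2} = \frac{978121}{625}$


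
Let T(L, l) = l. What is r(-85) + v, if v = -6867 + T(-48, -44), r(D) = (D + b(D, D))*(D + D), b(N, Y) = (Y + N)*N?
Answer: -2448961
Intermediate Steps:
b(N, Y) = N*(N + Y) (b(N, Y) = (N + Y)*N = N*(N + Y))
r(D) = 2*D*(D + 2*D**2) (r(D) = (D + D*(D + D))*(D + D) = (D + D*(2*D))*(2*D) = (D + 2*D**2)*(2*D) = 2*D*(D + 2*D**2))
v = -6911 (v = -6867 - 44 = -6911)
r(-85) + v = (-85)**2*(2 + 4*(-85)) - 6911 = 7225*(2 - 340) - 6911 = 7225*(-338) - 6911 = -2442050 - 6911 = -2448961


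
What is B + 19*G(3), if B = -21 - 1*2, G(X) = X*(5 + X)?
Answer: 433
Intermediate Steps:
B = -23 (B = -21 - 2 = -23)
B + 19*G(3) = -23 + 19*(3*(5 + 3)) = -23 + 19*(3*8) = -23 + 19*24 = -23 + 456 = 433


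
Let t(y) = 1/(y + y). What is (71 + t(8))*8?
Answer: 1137/2 ≈ 568.50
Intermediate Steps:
t(y) = 1/(2*y)
(71 + t(8))*8 = (71 + (½)/8)*8 = (71 + (½)*(⅛))*8 = (71 + 1/16)*8 = (1137/16)*8 = 1137/2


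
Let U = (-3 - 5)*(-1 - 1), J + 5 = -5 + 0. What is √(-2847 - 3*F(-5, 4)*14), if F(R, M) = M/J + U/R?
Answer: I*√67395/5 ≈ 51.921*I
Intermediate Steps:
J = -10 (J = -5 + (-5 + 0) = -5 - 5 = -10)
U = 16 (U = -8*(-2) = 16)
F(R, M) = 16/R - M/10 (F(R, M) = M/(-10) + 16/R = M*(-⅒) + 16/R = -M/10 + 16/R = 16/R - M/10)
√(-2847 - 3*F(-5, 4)*14) = √(-2847 - 3*(16/(-5) - ⅒*4)*14) = √(-2847 - 3*(16*(-⅕) - ⅖)*14) = √(-2847 - 3*(-16/5 - ⅖)*14) = √(-2847 - 3*(-18/5)*14) = √(-2847 + (54/5)*14) = √(-2847 + 756/5) = √(-13479/5) = I*√67395/5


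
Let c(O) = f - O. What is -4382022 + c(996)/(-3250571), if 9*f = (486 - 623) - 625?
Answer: -42732220900444/9751713 ≈ -4.3820e+6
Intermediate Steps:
f = -254/3 (f = ((486 - 623) - 625)/9 = (-137 - 625)/9 = (⅑)*(-762) = -254/3 ≈ -84.667)
c(O) = -254/3 - O
-4382022 + c(996)/(-3250571) = -4382022 + (-254/3 - 1*996)/(-3250571) = -4382022 + (-254/3 - 996)*(-1/3250571) = -4382022 - 3242/3*(-1/3250571) = -4382022 + 3242/9751713 = -42732220900444/9751713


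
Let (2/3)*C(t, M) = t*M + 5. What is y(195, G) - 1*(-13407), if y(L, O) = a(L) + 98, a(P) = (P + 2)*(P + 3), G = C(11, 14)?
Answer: 52511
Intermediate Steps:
C(t, M) = 15/2 + 3*M*t/2 (C(t, M) = 3*(t*M + 5)/2 = 3*(M*t + 5)/2 = 3*(5 + M*t)/2 = 15/2 + 3*M*t/2)
G = 477/2 (G = 15/2 + (3/2)*14*11 = 15/2 + 231 = 477/2 ≈ 238.50)
a(P) = (2 + P)*(3 + P)
y(L, O) = 104 + L² + 5*L (y(L, O) = (6 + L² + 5*L) + 98 = 104 + L² + 5*L)
y(195, G) - 1*(-13407) = (104 + 195² + 5*195) - 1*(-13407) = (104 + 38025 + 975) + 13407 = 39104 + 13407 = 52511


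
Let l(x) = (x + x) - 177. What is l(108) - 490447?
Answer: -490408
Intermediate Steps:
l(x) = -177 + 2*x (l(x) = 2*x - 177 = -177 + 2*x)
l(108) - 490447 = (-177 + 2*108) - 490447 = (-177 + 216) - 490447 = 39 - 490447 = -490408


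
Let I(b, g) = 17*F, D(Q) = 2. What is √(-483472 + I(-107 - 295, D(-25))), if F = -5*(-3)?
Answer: I*√483217 ≈ 695.14*I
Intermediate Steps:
F = 15
I(b, g) = 255 (I(b, g) = 17*15 = 255)
√(-483472 + I(-107 - 295, D(-25))) = √(-483472 + 255) = √(-483217) = I*√483217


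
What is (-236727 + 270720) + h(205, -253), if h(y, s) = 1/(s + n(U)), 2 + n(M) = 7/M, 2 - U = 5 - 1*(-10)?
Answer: 112924733/3322 ≈ 33993.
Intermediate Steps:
U = -13 (U = 2 - (5 - 1*(-10)) = 2 - (5 + 10) = 2 - 1*15 = 2 - 15 = -13)
n(M) = -2 + 7/M
h(y, s) = 1/(-33/13 + s) (h(y, s) = 1/(s + (-2 + 7/(-13))) = 1/(s + (-2 + 7*(-1/13))) = 1/(s + (-2 - 7/13)) = 1/(s - 33/13) = 1/(-33/13 + s))
(-236727 + 270720) + h(205, -253) = (-236727 + 270720) + 13/(-33 + 13*(-253)) = 33993 + 13/(-33 - 3289) = 33993 + 13/(-3322) = 33993 + 13*(-1/3322) = 33993 - 13/3322 = 112924733/3322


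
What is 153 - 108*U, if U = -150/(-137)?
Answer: 4761/137 ≈ 34.752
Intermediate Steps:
U = 150/137 (U = -150*(-1/137) = 150/137 ≈ 1.0949)
153 - 108*U = 153 - 108*150/137 = 153 - 16200/137 = 4761/137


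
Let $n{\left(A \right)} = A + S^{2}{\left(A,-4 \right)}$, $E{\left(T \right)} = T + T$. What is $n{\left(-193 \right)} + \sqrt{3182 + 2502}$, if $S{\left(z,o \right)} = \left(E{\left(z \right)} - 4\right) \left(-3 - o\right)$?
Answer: $151907 + 14 \sqrt{29} \approx 1.5198 \cdot 10^{5}$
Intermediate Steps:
$E{\left(T \right)} = 2 T$
$S{\left(z,o \right)} = \left(-4 + 2 z\right) \left(-3 - o\right)$ ($S{\left(z,o \right)} = \left(2 z - 4\right) \left(-3 - o\right) = \left(-4 + 2 z\right) \left(-3 - o\right)$)
$n{\left(A \right)} = A + \left(-4 + 2 A\right)^{2}$ ($n{\left(A \right)} = A + \left(12 - 6 A + 4 \left(-4\right) - - 8 A\right)^{2} = A + \left(12 - 6 A - 16 + 8 A\right)^{2} = A + \left(-4 + 2 A\right)^{2}$)
$n{\left(-193 \right)} + \sqrt{3182 + 2502} = \left(-193 + 4 \left(-2 - 193\right)^{2}\right) + \sqrt{3182 + 2502} = \left(-193 + 4 \left(-195\right)^{2}\right) + \sqrt{5684} = \left(-193 + 4 \cdot 38025\right) + 14 \sqrt{29} = \left(-193 + 152100\right) + 14 \sqrt{29} = 151907 + 14 \sqrt{29}$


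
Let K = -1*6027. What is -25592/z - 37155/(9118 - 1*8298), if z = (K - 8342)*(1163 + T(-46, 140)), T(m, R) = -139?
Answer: -3416702089/75408512 ≈ -45.309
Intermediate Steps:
K = -6027
z = -14713856 (z = (-6027 - 8342)*(1163 - 139) = -14369*1024 = -14713856)
-25592/z - 37155/(9118 - 1*8298) = -25592/(-14713856) - 37155/(9118 - 1*8298) = -25592*(-1/14713856) - 37155/(9118 - 8298) = 3199/1839232 - 37155/820 = 3199/1839232 - 37155*1/820 = 3199/1839232 - 7431/164 = -3416702089/75408512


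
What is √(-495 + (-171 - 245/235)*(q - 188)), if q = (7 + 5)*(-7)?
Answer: √102277969/47 ≈ 215.18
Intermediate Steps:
q = -84 (q = 12*(-7) = -84)
√(-495 + (-171 - 245/235)*(q - 188)) = √(-495 + (-171 - 245/235)*(-84 - 188)) = √(-495 + (-171 - 245*1/235)*(-272)) = √(-495 + (-171 - 49/47)*(-272)) = √(-495 - 8086/47*(-272)) = √(-495 + 2199392/47) = √(2176127/47) = √102277969/47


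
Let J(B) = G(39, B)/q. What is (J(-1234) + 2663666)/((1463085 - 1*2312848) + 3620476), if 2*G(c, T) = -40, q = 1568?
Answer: 1044157067/1086119496 ≈ 0.96136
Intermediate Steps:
G(c, T) = -20 (G(c, T) = (½)*(-40) = -20)
J(B) = -5/392 (J(B) = -20/1568 = -20*1/1568 = -5/392)
(J(-1234) + 2663666)/((1463085 - 1*2312848) + 3620476) = (-5/392 + 2663666)/((1463085 - 1*2312848) + 3620476) = 1044157067/(392*((1463085 - 2312848) + 3620476)) = 1044157067/(392*(-849763 + 3620476)) = (1044157067/392)/2770713 = (1044157067/392)*(1/2770713) = 1044157067/1086119496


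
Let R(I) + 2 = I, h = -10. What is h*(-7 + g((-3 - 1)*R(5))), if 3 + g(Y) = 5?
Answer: 50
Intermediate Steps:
R(I) = -2 + I
g(Y) = 2 (g(Y) = -3 + 5 = 2)
h*(-7 + g((-3 - 1)*R(5))) = -10*(-7 + 2) = -10*(-5) = 50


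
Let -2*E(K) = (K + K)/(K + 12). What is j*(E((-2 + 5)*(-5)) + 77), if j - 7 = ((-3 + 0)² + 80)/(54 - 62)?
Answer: -297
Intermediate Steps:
j = -33/8 (j = 7 + ((-3 + 0)² + 80)/(54 - 62) = 7 + ((-3)² + 80)/(-8) = 7 + (9 + 80)*(-⅛) = 7 + 89*(-⅛) = 7 - 89/8 = -33/8 ≈ -4.1250)
E(K) = -K/(12 + K) (E(K) = -(K + K)/(2*(K + 12)) = -2*K/(2*(12 + K)) = -K/(12 + K))
j*(E((-2 + 5)*(-5)) + 77) = -33*(-(-2 + 5)*(-5)/(12 + (-2 + 5)*(-5)) + 77)/8 = -33*(-3*(-5)/(12 + 3*(-5)) + 77)/8 = -33*(-1*(-15)/(12 - 15) + 77)/8 = -33*(-1*(-15)/(-3) + 77)/8 = -33*(-1*(-15)*(-⅓) + 77)/8 = -33*(-5 + 77)/8 = -33/8*72 = -297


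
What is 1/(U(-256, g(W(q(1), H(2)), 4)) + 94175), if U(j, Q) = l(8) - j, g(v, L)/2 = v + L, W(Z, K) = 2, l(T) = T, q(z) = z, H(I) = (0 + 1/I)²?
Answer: 1/94439 ≈ 1.0589e-5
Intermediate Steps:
H(I) = I⁻² (H(I) = (1/I)² = I⁻²)
g(v, L) = 2*L + 2*v (g(v, L) = 2*(v + L) = 2*(L + v) = 2*L + 2*v)
U(j, Q) = 8 - j
1/(U(-256, g(W(q(1), H(2)), 4)) + 94175) = 1/((8 - 1*(-256)) + 94175) = 1/((8 + 256) + 94175) = 1/(264 + 94175) = 1/94439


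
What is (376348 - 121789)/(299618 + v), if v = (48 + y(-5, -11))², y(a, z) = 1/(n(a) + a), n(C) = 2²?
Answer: 84853/100609 ≈ 0.84339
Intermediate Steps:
n(C) = 4
y(a, z) = 1/(4 + a)
v = 2209 (v = (48 + 1/(4 - 5))² = (48 + 1/(-1))² = (48 - 1)² = 47² = 2209)
(376348 - 121789)/(299618 + v) = (376348 - 121789)/(299618 + 2209) = 254559/301827 = 254559*(1/301827) = 84853/100609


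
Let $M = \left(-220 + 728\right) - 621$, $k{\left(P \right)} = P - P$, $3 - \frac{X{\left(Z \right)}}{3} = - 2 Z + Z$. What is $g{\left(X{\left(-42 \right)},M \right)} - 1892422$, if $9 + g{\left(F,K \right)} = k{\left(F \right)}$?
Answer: $-1892431$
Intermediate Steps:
$X{\left(Z \right)} = 9 + 3 Z$ ($X{\left(Z \right)} = 9 - 3 \left(- 2 Z + Z\right) = 9 - 3 \left(- Z\right) = 9 + 3 Z$)
$k{\left(P \right)} = 0$
$M = -113$ ($M = 508 - 621 = -113$)
$g{\left(F,K \right)} = -9$ ($g{\left(F,K \right)} = -9 + 0 = -9$)
$g{\left(X{\left(-42 \right)},M \right)} - 1892422 = -9 - 1892422 = -1892431$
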